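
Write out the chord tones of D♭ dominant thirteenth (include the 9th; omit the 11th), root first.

D♭ dominant thirteenth is a dominant thirteenth built on D-flat.
Root: D-flat
Major 3rd (3rd): F
Perfect 5th (5th): A-flat
Minor 7th (7th): C-flat
Major 9th (9th): E-flat
Major 13th (13th): B-flat

D-flat, F, A-flat, C-flat, E-flat, B-flat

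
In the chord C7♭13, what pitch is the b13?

Root of C7♭13 = C. The 13th is a minor 13th: C up a minor 13th → Ab.

Ab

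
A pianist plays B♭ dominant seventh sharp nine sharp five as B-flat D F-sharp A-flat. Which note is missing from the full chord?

B♭ dominant seventh sharp nine sharp five = B-flat, D, F-sharp, A-flat, C-sharp. The voicing lacks the 9th (augmented 9th), C-sharp.

C-sharp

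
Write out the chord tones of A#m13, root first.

A# – C# – E# – G# – B# – D# – F##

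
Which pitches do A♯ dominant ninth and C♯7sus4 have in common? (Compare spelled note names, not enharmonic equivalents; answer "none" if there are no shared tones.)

A♯ dominant ninth = A♯, C𝄪, E♯, G♯, B♯.
C♯7sus4 = C♯, F♯, G♯, B.
Shared: G♯.

G♯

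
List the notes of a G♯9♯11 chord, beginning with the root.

G#, B#, D#, F#, A#, C##

Root G#, quality dominant ninth sharp eleven:
- root: G#
- major 3rd: B#
- perfect 5th: D#
- minor 7th: F#
- major 9th: A#
- augmented 11th: C##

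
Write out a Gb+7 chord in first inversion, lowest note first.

B♭, D, F♭, G♭

Gb+7 = G♭–B♭–D–F♭; first inversion → third (B♭) lowest.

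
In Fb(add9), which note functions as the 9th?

Gb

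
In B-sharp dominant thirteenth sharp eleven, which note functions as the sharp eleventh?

B-sharp dominant thirteenth sharp eleven is built on B-sharp; its 11th is an augmented 11th above the root.
A fourth above B uses the letter E, and the augmented 11th above B-sharp is E-double-sharp.

E-double-sharp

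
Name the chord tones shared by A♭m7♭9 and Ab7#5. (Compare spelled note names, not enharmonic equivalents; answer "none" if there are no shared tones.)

Ab, Gb

A♭m7♭9 = Ab, Cb, Eb, Gb, Bbb.
Ab7#5 = Ab, C, E, Gb.
Shared: Ab, Gb.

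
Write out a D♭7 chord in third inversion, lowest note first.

Cb, Db, F, Ab

In root position, D♭7 is Db–F–Ab–Cb.
Third inversion puts the seventh (Cb) in the bass.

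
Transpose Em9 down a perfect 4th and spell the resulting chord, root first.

B – D – F# – A – C#

A perfect 4th down from E is B, so the new chord is B minor ninth.
B — root
D — minor 3rd
F# — perfect 5th
A — minor 7th
C# — major 9th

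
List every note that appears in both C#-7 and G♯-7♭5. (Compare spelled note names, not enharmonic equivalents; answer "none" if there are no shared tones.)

G♯ B

C#-7: C♯ E G♯ B
G♯-7♭5: G♯ B D F♯
Common to both → G♯, B.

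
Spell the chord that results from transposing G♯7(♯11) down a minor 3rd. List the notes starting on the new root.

Transposed root: G# → E# (minor 3rd down). So we spell E# dominant seventh sharp eleven:
Root: E#
Major 3rd (3rd): G##
Perfect 5th (5th): B#
Minor 7th (7th): D#
Augmented 11th (11th): A##

E#  G##  B#  D#  A##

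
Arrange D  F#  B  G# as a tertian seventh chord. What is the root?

G#

Arranged so that each adjacent pair is a third by letter name: G# – B – D – F#.
The bottom of that stack, G#, is the root (this is G# half-diminished seventh).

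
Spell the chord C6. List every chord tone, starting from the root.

C6 is a major sixth built on C.
root → C
3rd (major 3rd) → E
5th (perfect 5th) → G
6th (major 6th) → A

C, E, G, A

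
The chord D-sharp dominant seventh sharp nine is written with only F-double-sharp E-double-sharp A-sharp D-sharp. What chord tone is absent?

C-sharp

The full D-sharp dominant seventh sharp nine chord is D-sharp, F-double-sharp, A-sharp, C-sharp, E-double-sharp.
Comparing with the voicing, the minor 7th (7th) — C-sharp — is absent.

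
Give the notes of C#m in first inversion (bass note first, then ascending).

E, G#, C#

C#m = C#–E–G#; first inversion → third (E) lowest.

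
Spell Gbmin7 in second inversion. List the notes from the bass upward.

In root position, Gbmin7 is Gb–Bbb–Db–Fb.
Second inversion puts the fifth (Db) in the bass.

Db, Fb, Gb, Bbb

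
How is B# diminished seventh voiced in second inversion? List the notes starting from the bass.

F#, A, B#, D#

In root position, B# diminished seventh is B#–D#–F#–A.
Second inversion puts the fifth (F#) in the bass.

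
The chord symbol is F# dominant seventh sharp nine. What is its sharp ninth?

G##

Root of F# dominant seventh sharp nine = F#. The 9th is an augmented 9th: F# up an augmented 9th → G##.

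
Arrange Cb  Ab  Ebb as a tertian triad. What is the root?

Ab

Stacking in thirds gives Ab – Cb – Ebb, so Ab is the root — Ab diminished triad.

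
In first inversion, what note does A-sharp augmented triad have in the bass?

A-sharp augmented triad = A-sharp–C-double-sharp–E-double-sharp. First inversion → third in the bass = C-double-sharp.

C-double-sharp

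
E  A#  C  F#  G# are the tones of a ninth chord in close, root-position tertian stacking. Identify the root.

F#

Arranged so that each adjacent pair is a third by letter name: F# – A# – C – E – G#.
The bottom of that stack, F#, is the root (this is F# dominant ninth flat five).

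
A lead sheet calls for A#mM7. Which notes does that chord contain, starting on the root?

A#mM7 is a minor-major seventh built on A#.
root → A#
3rd (minor 3rd) → C#
5th (perfect 5th) → E#
7th (major 7th) → G##

A# – C# – E# – G##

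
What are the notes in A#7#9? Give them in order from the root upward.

A# – C## – E# – G# – B##

A#7#9: dominant seventh sharp nine on A#.
Root: A#
Major 3rd (3rd): C##
Perfect 5th (5th): E#
Minor 7th (7th): G#
Augmented 9th (9th): B##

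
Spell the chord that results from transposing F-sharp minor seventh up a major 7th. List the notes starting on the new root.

F-sharp up a major 7th → E-sharp. New chord: E-sharp minor seventh.
- root: E-sharp
- minor 3rd: G-sharp
- perfect 5th: B-sharp
- minor 7th: D-sharp

E-sharp  G-sharp  B-sharp  D-sharp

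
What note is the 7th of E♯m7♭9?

D♯

Root of E♯m7♭9 = E♯. The 7th is a minor 7th: E♯ up a minor 7th → D♯.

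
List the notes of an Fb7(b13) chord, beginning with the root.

Fb, Ab, Cb, Ebb, Dbb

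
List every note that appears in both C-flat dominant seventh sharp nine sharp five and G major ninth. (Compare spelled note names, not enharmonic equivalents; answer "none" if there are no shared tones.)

G, D

C-flat dominant seventh sharp nine sharp five = C-flat, E-flat, G, B-double-flat, D.
G major ninth = G, B, D, F-sharp, A.
Shared: G, D.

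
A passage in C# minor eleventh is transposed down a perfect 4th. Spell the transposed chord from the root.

Transposed root: C-sharp → G-sharp (perfect 4th down). So we spell G-sharp minor eleventh:
root → G-sharp
3rd (minor 3rd) → B
5th (perfect 5th) → D-sharp
7th (minor 7th) → F-sharp
9th (major 9th) → A-sharp
11th (perfect 11th) → C-sharp

G-sharp – B – D-sharp – F-sharp – A-sharp – C-sharp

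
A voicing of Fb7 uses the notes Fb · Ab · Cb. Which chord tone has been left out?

Ebb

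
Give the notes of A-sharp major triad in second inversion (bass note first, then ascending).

A-sharp major triad = A-sharp–C-double-sharp–E-sharp; second inversion → fifth (E-sharp) lowest.

E-sharp – A-sharp – C-double-sharp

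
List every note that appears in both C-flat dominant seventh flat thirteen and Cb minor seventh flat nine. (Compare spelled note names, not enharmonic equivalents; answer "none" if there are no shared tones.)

C-flat dominant seventh flat thirteen: C-flat E-flat G-flat B-double-flat A-double-flat
Cb minor seventh flat nine: C-flat E-double-flat G-flat B-double-flat D-double-flat
Common to both → C-flat, G-flat, B-double-flat.

C-flat G-flat B-double-flat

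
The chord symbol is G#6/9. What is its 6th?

G#6/9 is built on G#; its 6th is a major 6th above the root.
A sixth above G uses the letter E, and the major 6th above G# is E#.

E#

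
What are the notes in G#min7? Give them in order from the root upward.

G#, B, D#, F#

G#min7 is a minor seventh built on G#.
G# — root
B — minor 3rd
D# — perfect 5th
F# — minor 7th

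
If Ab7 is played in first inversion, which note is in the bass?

Ab7 in root position is Ab–C–Eb–Gb.
First inversion places the third in the bass, which is C.

C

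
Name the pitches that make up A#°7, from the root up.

Root A♯, quality diminished seventh:
- root: A♯
- minor 3rd: C♯
- diminished 5th: E
- diminished 7th: G

A♯ – C♯ – E – G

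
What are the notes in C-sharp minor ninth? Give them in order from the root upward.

C-sharp minor ninth: minor ninth on C#.
root → C#
3rd (minor 3rd) → E
5th (perfect 5th) → G#
7th (minor 7th) → B
9th (major 9th) → D#

C#, E, G#, B, D#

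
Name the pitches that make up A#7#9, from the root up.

A♯  C𝄪  E♯  G♯  B𝄪

A#7#9: dominant seventh sharp nine on A♯.
A♯ — root
C𝄪 — major 3rd
E♯ — perfect 5th
G♯ — minor 7th
B𝄪 — augmented 9th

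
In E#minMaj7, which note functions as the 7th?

D##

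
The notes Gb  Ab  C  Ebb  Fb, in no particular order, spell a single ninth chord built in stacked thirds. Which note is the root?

Arranged so that each adjacent pair is a third by letter name: Fb – Ab – C – Ebb – Gb.
The bottom of that stack, Fb, is the root (this is Fb dominant ninth sharp five).

Fb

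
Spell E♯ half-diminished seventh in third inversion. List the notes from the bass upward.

D-sharp E-sharp G-sharp B

In root position, E♯ half-diminished seventh is E-sharp–G-sharp–B–D-sharp.
Third inversion puts the seventh (D-sharp) in the bass.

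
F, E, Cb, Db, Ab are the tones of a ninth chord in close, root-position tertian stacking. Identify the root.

Stacking in thirds gives Db – F – Ab – Cb – E, so Db is the root — Db dominant seventh sharp nine.

Db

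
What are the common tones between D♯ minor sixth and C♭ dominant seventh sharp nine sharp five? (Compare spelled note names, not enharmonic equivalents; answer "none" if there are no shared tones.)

none

D♯ minor sixth: D-sharp F-sharp A-sharp B-sharp
C♭ dominant seventh sharp nine sharp five: C-flat E-flat G B-double-flat D
Common to both → none.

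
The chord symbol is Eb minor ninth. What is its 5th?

B-flat

Eb minor ninth is built on E-flat; its 5th is a perfect 5th above the root.
A fifth above E uses the letter B, and the perfect 5th above E-flat is B-flat.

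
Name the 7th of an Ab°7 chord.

Ab°7 is built on Ab; its 7th is a diminished 7th above the root.
A seventh above A uses the letter G, and the diminished 7th above Ab is Gbb.

Gbb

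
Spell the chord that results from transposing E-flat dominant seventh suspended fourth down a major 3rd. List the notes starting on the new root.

Cb, Fb, Gb, Bbb

Transposed root: Eb → Cb (major 3rd down). So we spell Cb dominant seventh suspended fourth:
- root: Cb
- perfect 4th: Fb
- perfect 5th: Gb
- minor 7th: Bbb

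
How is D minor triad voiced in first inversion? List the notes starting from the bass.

F, A, D

D minor triad = D–F–A; first inversion → third (F) lowest.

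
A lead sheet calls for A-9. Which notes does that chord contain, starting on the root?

Root A, quality minor ninth:
Root: A
Minor 3rd (3rd): C
Perfect 5th (5th): E
Minor 7th (7th): G
Major 9th (9th): B

A  C  E  G  B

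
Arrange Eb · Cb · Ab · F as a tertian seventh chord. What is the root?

F

Arranged so that each adjacent pair is a third by letter name: F – Ab – Cb – Eb.
The bottom of that stack, F, is the root (this is F half-diminished seventh).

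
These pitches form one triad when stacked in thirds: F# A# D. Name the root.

Arranged so that each adjacent pair is a third by letter name: D – F# – A#.
The bottom of that stack, D, is the root (this is D augmented triad).

D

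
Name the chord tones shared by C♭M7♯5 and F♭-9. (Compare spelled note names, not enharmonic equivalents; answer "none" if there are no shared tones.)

C♭M7♯5: Cb Eb G Bb
F♭-9: Fb Abb Cb Ebb Gb
Common to both → Cb.

Cb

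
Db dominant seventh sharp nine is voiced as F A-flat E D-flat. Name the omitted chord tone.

C-flat

The full Db dominant seventh sharp nine chord is D-flat, F, A-flat, C-flat, E.
Comparing with the voicing, the minor 7th (7th) — C-flat — is absent.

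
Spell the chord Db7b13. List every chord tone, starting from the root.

Root Db, quality dominant seventh flat thirteen:
Root: Db
Major 3rd (3rd): F
Perfect 5th (5th): Ab
Minor 7th (7th): Cb
Minor 13th (13th): Bbb

Db  F  Ab  Cb  Bbb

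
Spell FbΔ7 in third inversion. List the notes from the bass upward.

FbΔ7 = Fb–Ab–Cb–Eb; third inversion → seventh (Eb) lowest.

Eb  Fb  Ab  Cb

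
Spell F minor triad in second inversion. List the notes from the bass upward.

C, F, A-flat

In root position, F minor triad is F–A-flat–C.
Second inversion puts the fifth (C) in the bass.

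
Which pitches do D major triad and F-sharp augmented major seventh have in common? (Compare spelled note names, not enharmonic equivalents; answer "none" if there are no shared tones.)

F-sharp

D major triad = D, F-sharp, A.
F-sharp augmented major seventh = F-sharp, A-sharp, C-double-sharp, E-sharp.
Shared: F-sharp.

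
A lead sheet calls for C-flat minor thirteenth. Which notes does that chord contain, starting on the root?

C-flat E-double-flat G-flat B-double-flat D-flat F-flat A-flat

C-flat minor thirteenth is a minor thirteenth built on C-flat.
- root: C-flat
- minor 3rd: E-double-flat
- perfect 5th: G-flat
- minor 7th: B-double-flat
- major 9th: D-flat
- perfect 11th: F-flat
- major 13th: A-flat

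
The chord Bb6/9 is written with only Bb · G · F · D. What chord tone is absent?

The full Bb6/9 chord is Bb, D, F, G, C.
Comparing with the voicing, the major 9th (9th) — C — is absent.

C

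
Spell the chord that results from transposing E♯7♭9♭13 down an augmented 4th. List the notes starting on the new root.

B, D#, F#, A, C, G

Transposed root: E# → B (augmented 4th down). So we spell B dominant seventh flat nine flat thirteen:
- root: B
- major 3rd: D#
- perfect 5th: F#
- minor 7th: A
- minor 9th: C
- minor 13th: G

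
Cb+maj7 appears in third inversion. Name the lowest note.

Cb+maj7 in root position is Cb–Eb–G–Bb.
Third inversion places the seventh in the bass, which is Bb.

Bb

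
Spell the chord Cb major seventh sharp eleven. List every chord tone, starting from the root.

Root Cb, quality major seventh sharp eleven:
Root: Cb
Major 3rd (3rd): Eb
Perfect 5th (5th): Gb
Major 7th (7th): Bb
Augmented 11th (11th): F

Cb, Eb, Gb, Bb, F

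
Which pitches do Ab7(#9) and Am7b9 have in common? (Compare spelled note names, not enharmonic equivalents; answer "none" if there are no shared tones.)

C

Ab7(#9): A♭ C E♭ G♭ B
Am7b9: A C E G B♭
Common to both → C.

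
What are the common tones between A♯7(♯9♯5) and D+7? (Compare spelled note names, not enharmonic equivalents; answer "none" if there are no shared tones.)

A♯

A♯7(♯9♯5): A♯ C𝄪 E𝄪 G♯ B𝄪
D+7: D F♯ A♯ C
Common to both → A♯.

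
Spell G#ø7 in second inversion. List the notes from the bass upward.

D F♯ G♯ B

G#ø7 = G♯–B–D–F♯; second inversion → fifth (D) lowest.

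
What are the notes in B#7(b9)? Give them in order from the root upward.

B# – D## – F## – A# – C#

B#7(b9): dominant seventh flat nine on B#.
B# — root
D## — major 3rd
F## — perfect 5th
A# — minor 7th
C# — minor 9th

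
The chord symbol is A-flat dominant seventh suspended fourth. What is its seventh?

Gb

A-flat dominant seventh suspended fourth is built on Ab; its 7th is a minor 7th above the root.
A seventh above A uses the letter G, and the minor 7th above Ab is Gb.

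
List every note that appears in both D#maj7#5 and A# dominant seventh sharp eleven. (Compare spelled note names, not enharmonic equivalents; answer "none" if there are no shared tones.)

C##

D#maj7#5 = D#, F##, A##, C##.
A# dominant seventh sharp eleven = A#, C##, E#, G#, D##.
Shared: C##.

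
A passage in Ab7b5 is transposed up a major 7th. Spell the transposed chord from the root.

Transposed root: Ab → G (major 7th up). So we spell G dominant seventh flat five:
- root: G
- major 3rd: B
- diminished 5th: Db
- minor 7th: F

G  B  Db  F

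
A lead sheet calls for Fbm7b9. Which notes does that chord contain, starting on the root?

Root Fb, quality minor seventh flat nine:
Root: Fb
Minor 3rd (3rd): Abb
Perfect 5th (5th): Cb
Minor 7th (7th): Ebb
Minor 9th (9th): Gbb

Fb – Abb – Cb – Ebb – Gbb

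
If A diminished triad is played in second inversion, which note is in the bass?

E-flat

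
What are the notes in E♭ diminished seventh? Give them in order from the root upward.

Eb – Gb – Bbb – Dbb

Root Eb, quality diminished seventh:
Root: Eb
Minor 3rd (3rd): Gb
Diminished 5th (5th): Bbb
Diminished 7th (7th): Dbb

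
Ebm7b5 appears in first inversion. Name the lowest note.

Gb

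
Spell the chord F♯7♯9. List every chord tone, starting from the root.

Root F#, quality dominant seventh sharp nine:
- root: F#
- major 3rd: A#
- perfect 5th: C#
- minor 7th: E
- augmented 9th: G##

F#, A#, C#, E, G##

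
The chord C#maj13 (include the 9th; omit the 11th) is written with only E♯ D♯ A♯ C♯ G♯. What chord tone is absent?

The full C#maj13 chord is C♯, E♯, G♯, B♯, D♯, A♯.
Comparing with the voicing, the major 7th (7th) — B♯ — is absent.

B♯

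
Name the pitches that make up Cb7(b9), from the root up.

Cb, Eb, Gb, Bbb, Dbb

Root Cb, quality dominant seventh flat nine:
Cb — root
Eb — major 3rd
Gb — perfect 5th
Bbb — minor 7th
Dbb — minor 9th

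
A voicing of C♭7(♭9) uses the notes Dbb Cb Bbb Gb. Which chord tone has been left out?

C♭7(♭9) = Cb, Eb, Gb, Bbb, Dbb. The voicing lacks the 3rd (major 3rd), Eb.

Eb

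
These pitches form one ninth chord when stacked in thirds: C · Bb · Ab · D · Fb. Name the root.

Arranged so that each adjacent pair is a third by letter name: Bb – D – Fb – Ab – C.
The bottom of that stack, Bb, is the root (this is Bb dominant ninth flat five).

Bb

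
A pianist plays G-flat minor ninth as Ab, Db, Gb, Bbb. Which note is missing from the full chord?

The full G-flat minor ninth chord is Gb, Bbb, Db, Fb, Ab.
Comparing with the voicing, the minor 7th (7th) — Fb — is absent.

Fb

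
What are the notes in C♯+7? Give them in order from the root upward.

C# – E# – G## – B

Root C#, quality augmented seventh:
C# — root
E# — major 3rd
G## — augmented 5th
B — minor 7th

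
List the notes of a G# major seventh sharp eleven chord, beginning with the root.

G-sharp  B-sharp  D-sharp  F-double-sharp  C-double-sharp

G# major seventh sharp eleven is a major seventh sharp eleven built on G-sharp.
Root: G-sharp
Major 3rd (3rd): B-sharp
Perfect 5th (5th): D-sharp
Major 7th (7th): F-double-sharp
Augmented 11th (11th): C-double-sharp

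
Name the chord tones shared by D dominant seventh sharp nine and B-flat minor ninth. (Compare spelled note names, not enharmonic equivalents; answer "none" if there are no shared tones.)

D dominant seventh sharp nine: D F-sharp A C E-sharp
B-flat minor ninth: B-flat D-flat F A-flat C
Common to both → C.

C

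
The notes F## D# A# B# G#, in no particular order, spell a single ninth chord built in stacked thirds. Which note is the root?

Arranged so that each adjacent pair is a third by letter name: G# – B# – D# – F## – A#.
The bottom of that stack, G#, is the root (this is G# major ninth).

G#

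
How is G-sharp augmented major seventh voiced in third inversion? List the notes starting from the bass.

F-double-sharp, G-sharp, B-sharp, D-double-sharp

G-sharp augmented major seventh = G-sharp–B-sharp–D-double-sharp–F-double-sharp; third inversion → seventh (F-double-sharp) lowest.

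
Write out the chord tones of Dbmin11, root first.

Dbmin11: minor eleventh on Db.
root → Db
3rd (minor 3rd) → Fb
5th (perfect 5th) → Ab
7th (minor 7th) → Cb
9th (major 9th) → Eb
11th (perfect 11th) → Gb

Db, Fb, Ab, Cb, Eb, Gb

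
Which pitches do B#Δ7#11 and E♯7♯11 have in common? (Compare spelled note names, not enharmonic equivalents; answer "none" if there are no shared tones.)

B♯ – A𝄪

B#Δ7#11: B♯ D𝄪 F𝄪 A𝄪 E𝄪
E♯7♯11: E♯ G𝄪 B♯ D♯ A𝄪
Common to both → B♯, A𝄪.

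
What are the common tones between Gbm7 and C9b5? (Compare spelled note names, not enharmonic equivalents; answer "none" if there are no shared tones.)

Gb

Gbm7: Gb Bbb Db Fb
C9b5: C E Gb Bb D
Common to both → Gb.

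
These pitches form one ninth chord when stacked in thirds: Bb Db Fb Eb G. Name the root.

Stacking in thirds gives Eb – G – Bb – Db – Fb, so Eb is the root — Eb dominant seventh flat nine.

Eb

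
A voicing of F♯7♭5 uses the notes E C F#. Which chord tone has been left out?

The full F♯7♭5 chord is F#, A#, C, E.
Comparing with the voicing, the major 3rd (3rd) — A# — is absent.

A#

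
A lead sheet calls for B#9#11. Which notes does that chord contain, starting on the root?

B# – D## – F## – A# – C## – E##

B#9#11: dominant ninth sharp eleven on B#.
Root: B#
Major 3rd (3rd): D##
Perfect 5th (5th): F##
Minor 7th (7th): A#
Major 9th (9th): C##
Augmented 11th (11th): E##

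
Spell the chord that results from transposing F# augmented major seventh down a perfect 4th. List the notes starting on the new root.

A perfect 4th down from F# is C#, so the new chord is C# augmented major seventh.
C# — root
E# — major 3rd
G## — augmented 5th
B# — major 7th

C#, E#, G##, B#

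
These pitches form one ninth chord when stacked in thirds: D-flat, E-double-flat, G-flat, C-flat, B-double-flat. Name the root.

Arranged so that each adjacent pair is a third by letter name: C-flat – E-double-flat – G-flat – B-double-flat – D-flat.
The bottom of that stack, C-flat, is the root (this is C-flat minor ninth).

C-flat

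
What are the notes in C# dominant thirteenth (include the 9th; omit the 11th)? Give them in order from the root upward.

C# dominant thirteenth is a dominant thirteenth built on C#.
C# — root
E# — major 3rd
G# — perfect 5th
B — minor 7th
D# — major 9th
A# — major 13th

C#, E#, G#, B, D#, A#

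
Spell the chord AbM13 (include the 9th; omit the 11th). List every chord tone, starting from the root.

Root Ab, quality major thirteenth:
- root: Ab
- major 3rd: C
- perfect 5th: Eb
- major 7th: G
- major 9th: Bb
- major 13th: F

Ab – C – Eb – G – Bb – F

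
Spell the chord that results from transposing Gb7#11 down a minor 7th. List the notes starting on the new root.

Transposed root: G♭ → A♭ (minor 7th down). So we spell A♭ dominant seventh sharp eleven:
- root: A♭
- major 3rd: C
- perfect 5th: E♭
- minor 7th: G♭
- augmented 11th: D

A♭, C, E♭, G♭, D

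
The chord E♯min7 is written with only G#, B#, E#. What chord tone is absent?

D#

E♯min7 = E#, G#, B#, D#. The voicing lacks the 7th (minor 7th), D#.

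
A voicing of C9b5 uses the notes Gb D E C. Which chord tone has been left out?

C9b5 = C, E, Gb, Bb, D. The voicing lacks the 7th (minor 7th), Bb.

Bb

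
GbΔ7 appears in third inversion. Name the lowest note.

GbΔ7 = Gb–Bb–Db–F. Third inversion → seventh in the bass = F.

F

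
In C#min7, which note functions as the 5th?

G#

Root of C#min7 = C#. The 5th is a perfect 5th: C# up a perfect 5th → G#.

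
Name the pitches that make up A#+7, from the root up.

A#+7: augmented seventh on A#.
Root: A#
Major 3rd (3rd): C##
Augmented 5th (5th): E##
Minor 7th (7th): G#

A#, C##, E##, G#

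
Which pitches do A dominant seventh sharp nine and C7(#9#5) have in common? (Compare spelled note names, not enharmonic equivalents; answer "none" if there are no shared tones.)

E

A dominant seventh sharp nine: A C# E G B#
C7(#9#5): C E G# Bb D#
Common to both → E.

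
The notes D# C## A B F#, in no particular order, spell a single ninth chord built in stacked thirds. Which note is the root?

B

Arranged so that each adjacent pair is a third by letter name: B – D# – F# – A – C##.
The bottom of that stack, B, is the root (this is B dominant seventh sharp nine).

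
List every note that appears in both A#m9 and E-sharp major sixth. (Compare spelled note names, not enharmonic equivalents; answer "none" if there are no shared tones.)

E#  B#

A#m9 = A#, C#, E#, G#, B#.
E-sharp major sixth = E#, G##, B#, C##.
Shared: E#, B#.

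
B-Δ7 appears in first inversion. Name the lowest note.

D

B-Δ7 in root position is B–D–F#–A#.
First inversion places the third in the bass, which is D.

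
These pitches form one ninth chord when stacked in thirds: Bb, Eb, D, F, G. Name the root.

Arranged so that each adjacent pair is a third by letter name: Eb – G – Bb – D – F.
The bottom of that stack, Eb, is the root (this is Eb major ninth).

Eb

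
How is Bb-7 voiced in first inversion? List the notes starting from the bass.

D♭  F  A♭  B♭

In root position, Bb-7 is B♭–D♭–F–A♭.
First inversion puts the third (D♭) in the bass.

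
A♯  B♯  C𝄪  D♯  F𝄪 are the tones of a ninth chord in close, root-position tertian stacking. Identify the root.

Arranged so that each adjacent pair is a third by letter name: B♯ – D♯ – F𝄪 – A♯ – C𝄪.
The bottom of that stack, B♯, is the root (this is B♯ minor ninth).

B♯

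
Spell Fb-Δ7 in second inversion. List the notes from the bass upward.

Fb-Δ7 = Fb–Abb–Cb–Eb; second inversion → fifth (Cb) lowest.

Cb, Eb, Fb, Abb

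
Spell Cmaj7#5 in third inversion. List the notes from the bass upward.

Cmaj7#5 = C–E–G#–B; third inversion → seventh (B) lowest.

B, C, E, G#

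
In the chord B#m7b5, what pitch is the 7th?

A#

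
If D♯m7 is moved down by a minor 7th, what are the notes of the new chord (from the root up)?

E#, G#, B#, D#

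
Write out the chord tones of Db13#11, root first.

Db13#11 is a dominant thirteenth sharp eleven built on Db.
Root: Db
Major 3rd (3rd): F
Perfect 5th (5th): Ab
Minor 7th (7th): Cb
Major 9th (9th): Eb
Augmented 11th (11th): G
Major 13th (13th): Bb

Db  F  Ab  Cb  Eb  G  Bb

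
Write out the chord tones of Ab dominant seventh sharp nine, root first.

A-flat – C – E-flat – G-flat – B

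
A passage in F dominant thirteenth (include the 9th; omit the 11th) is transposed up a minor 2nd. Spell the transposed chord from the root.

F up a minor 2nd → G-flat. New chord: G-flat dominant thirteenth.
- root: G-flat
- major 3rd: B-flat
- perfect 5th: D-flat
- minor 7th: F-flat
- major 9th: A-flat
- major 13th: E-flat

G-flat  B-flat  D-flat  F-flat  A-flat  E-flat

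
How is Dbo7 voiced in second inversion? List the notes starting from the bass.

In root position, Dbo7 is Db–Fb–Abb–Cbb.
Second inversion puts the fifth (Abb) in the bass.

Abb Cbb Db Fb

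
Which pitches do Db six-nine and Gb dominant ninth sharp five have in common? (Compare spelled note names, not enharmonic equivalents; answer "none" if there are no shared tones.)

A-flat  B-flat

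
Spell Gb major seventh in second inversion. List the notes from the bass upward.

D-flat – F – G-flat – B-flat

In root position, Gb major seventh is G-flat–B-flat–D-flat–F.
Second inversion puts the fifth (D-flat) in the bass.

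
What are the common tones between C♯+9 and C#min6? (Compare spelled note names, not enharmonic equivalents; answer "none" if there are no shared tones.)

C♯

C♯+9 = C♯, E♯, G𝄪, B, D♯.
C#min6 = C♯, E, G♯, A♯.
Shared: C♯.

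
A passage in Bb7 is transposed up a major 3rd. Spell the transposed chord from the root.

D, F#, A, C

Bb up a major 3rd → D. New chord: D dominant seventh.
- root: D
- major 3rd: F#
- perfect 5th: A
- minor 7th: C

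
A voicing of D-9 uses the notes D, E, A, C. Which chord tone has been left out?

D-9 = D, F, A, C, E. The voicing lacks the 3rd (minor 3rd), F.

F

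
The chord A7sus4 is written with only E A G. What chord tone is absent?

D

The full A7sus4 chord is A, D, E, G.
Comparing with the voicing, the perfect 4th (4th) — D — is absent.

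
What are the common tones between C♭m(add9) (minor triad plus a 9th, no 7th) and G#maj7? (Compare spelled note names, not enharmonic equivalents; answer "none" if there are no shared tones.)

none

C♭m(add9): Cb Ebb Gb Db
G#maj7: G# B# D# F##
Common to both → none.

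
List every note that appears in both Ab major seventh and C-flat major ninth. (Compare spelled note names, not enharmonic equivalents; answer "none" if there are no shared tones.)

Ab major seventh = A-flat, C, E-flat, G.
C-flat major ninth = C-flat, E-flat, G-flat, B-flat, D-flat.
Shared: E-flat.

E-flat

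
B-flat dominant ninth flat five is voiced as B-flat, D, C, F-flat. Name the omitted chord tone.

B-flat dominant ninth flat five = B-flat, D, F-flat, A-flat, C. The voicing lacks the 7th (minor 7th), A-flat.

A-flat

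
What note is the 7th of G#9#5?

F#

Root of G#9#5 = G#. The 7th is a minor 7th: G# up a minor 7th → F#.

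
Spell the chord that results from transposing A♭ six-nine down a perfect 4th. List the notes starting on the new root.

A-flat down a perfect 4th → E-flat. New chord: E-flat six-nine.
Root: E-flat
Major 3rd (3rd): G
Perfect 5th (5th): B-flat
Major 6th (6th): C
Major 9th (9th): F

E-flat G B-flat C F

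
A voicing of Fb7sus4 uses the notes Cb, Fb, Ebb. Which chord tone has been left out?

Bbb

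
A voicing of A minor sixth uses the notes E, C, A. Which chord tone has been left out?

F#

The full A minor sixth chord is A, C, E, F#.
Comparing with the voicing, the major 6th (6th) — F# — is absent.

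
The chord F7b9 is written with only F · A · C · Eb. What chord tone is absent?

Gb

The full F7b9 chord is F, A, C, Eb, Gb.
Comparing with the voicing, the minor 9th (9th) — Gb — is absent.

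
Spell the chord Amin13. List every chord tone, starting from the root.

Amin13 is a minor thirteenth built on A.
root → A
3rd (minor 3rd) → C
5th (perfect 5th) → E
7th (minor 7th) → G
9th (major 9th) → B
11th (perfect 11th) → D
13th (major 13th) → F#

A C E G B D F#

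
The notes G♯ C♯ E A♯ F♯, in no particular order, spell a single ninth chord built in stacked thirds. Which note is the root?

Stacking in thirds gives F♯ – A♯ – C♯ – E – G♯, so F♯ is the root — F♯ dominant ninth.

F♯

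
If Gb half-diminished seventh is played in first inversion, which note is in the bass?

Gb half-diminished seventh = G-flat–B-double-flat–D-double-flat–F-flat. First inversion → third in the bass = B-double-flat.

B-double-flat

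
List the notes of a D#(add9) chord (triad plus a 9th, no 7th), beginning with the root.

D#(add9) is an added-ninth built on D#.
D# — root
F## — major 3rd
A# — perfect 5th
E# — major 9th

D#, F##, A#, E#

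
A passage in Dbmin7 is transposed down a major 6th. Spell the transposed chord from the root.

Fb Abb Cb Ebb

Transposed root: Db → Fb (major 6th down). So we spell Fb minor seventh:
- root: Fb
- minor 3rd: Abb
- perfect 5th: Cb
- minor 7th: Ebb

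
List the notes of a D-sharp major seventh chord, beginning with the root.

D-sharp  F-double-sharp  A-sharp  C-double-sharp

Root D-sharp, quality major seventh:
Root: D-sharp
Major 3rd (3rd): F-double-sharp
Perfect 5th (5th): A-sharp
Major 7th (7th): C-double-sharp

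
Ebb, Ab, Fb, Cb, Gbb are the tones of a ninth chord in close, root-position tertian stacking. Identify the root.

Fb

Arranged so that each adjacent pair is a third by letter name: Fb – Ab – Cb – Ebb – Gbb.
The bottom of that stack, Fb, is the root (this is Fb dominant seventh flat nine).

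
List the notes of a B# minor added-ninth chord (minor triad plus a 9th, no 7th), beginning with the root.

B-sharp, D-sharp, F-double-sharp, C-double-sharp

B# minor added-ninth: minor added-ninth on B-sharp.
Root: B-sharp
Minor 3rd (3rd): D-sharp
Perfect 5th (5th): F-double-sharp
Major 9th (9th): C-double-sharp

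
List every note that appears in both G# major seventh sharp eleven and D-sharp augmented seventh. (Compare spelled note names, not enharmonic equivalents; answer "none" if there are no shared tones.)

D-sharp  F-double-sharp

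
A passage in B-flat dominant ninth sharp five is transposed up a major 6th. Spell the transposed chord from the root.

Transposed root: B-flat → G (major 6th up). So we spell G dominant ninth sharp five:
- root: G
- major 3rd: B
- augmented 5th: D-sharp
- minor 7th: F
- major 9th: A

G  B  D-sharp  F  A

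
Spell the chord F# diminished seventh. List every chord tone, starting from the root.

F-sharp, A, C, E-flat

F# diminished seventh is a diminished seventh built on F-sharp.
Root: F-sharp
Minor 3rd (3rd): A
Diminished 5th (5th): C
Diminished 7th (7th): E-flat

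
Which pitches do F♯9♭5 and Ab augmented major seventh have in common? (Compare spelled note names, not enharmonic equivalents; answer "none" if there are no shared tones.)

C E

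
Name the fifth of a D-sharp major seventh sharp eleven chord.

A#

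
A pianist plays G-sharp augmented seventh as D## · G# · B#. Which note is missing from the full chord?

G-sharp augmented seventh = G#, B#, D##, F#. The voicing lacks the 7th (minor 7th), F#.

F#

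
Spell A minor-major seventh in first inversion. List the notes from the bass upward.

C, E, G#, A

A minor-major seventh = A–C–E–G#; first inversion → third (C) lowest.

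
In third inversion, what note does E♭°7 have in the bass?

Dbb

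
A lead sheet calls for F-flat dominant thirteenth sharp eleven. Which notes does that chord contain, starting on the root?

Root F-flat, quality dominant thirteenth sharp eleven:
Root: F-flat
Major 3rd (3rd): A-flat
Perfect 5th (5th): C-flat
Minor 7th (7th): E-double-flat
Major 9th (9th): G-flat
Augmented 11th (11th): B-flat
Major 13th (13th): D-flat

F-flat A-flat C-flat E-double-flat G-flat B-flat D-flat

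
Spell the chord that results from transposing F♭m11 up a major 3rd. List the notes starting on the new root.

A♭, C♭, E♭, G♭, B♭, D♭

F♭ up a major 3rd → A♭. New chord: A♭ minor eleventh.
Root: A♭
Minor 3rd (3rd): C♭
Perfect 5th (5th): E♭
Minor 7th (7th): G♭
Major 9th (9th): B♭
Perfect 11th (11th): D♭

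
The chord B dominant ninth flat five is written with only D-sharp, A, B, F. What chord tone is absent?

C-sharp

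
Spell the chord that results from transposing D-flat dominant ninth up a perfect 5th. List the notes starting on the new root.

A-flat, C, E-flat, G-flat, B-flat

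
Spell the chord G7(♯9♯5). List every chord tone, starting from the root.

G7(♯9♯5) is a dominant seventh sharp nine sharp five built on G.
- root: G
- major 3rd: B
- augmented 5th: D#
- minor 7th: F
- augmented 9th: A#

G, B, D#, F, A#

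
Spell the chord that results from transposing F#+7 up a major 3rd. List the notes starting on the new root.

A major 3rd up from F# is A#, so the new chord is A# augmented seventh.
A# — root
C## — major 3rd
E## — augmented 5th
G# — minor 7th

A# C## E## G#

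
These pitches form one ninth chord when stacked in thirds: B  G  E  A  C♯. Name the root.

A

Arranged so that each adjacent pair is a third by letter name: A – C♯ – E – G – B.
The bottom of that stack, A, is the root (this is A dominant ninth).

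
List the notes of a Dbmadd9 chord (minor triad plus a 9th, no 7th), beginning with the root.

Db  Fb  Ab  Eb

Dbmadd9: minor added-ninth on Db.
root → Db
3rd (minor 3rd) → Fb
5th (perfect 5th) → Ab
9th (major 9th) → Eb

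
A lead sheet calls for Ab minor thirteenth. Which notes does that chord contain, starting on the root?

Ab minor thirteenth is a minor thirteenth built on A-flat.
Root: A-flat
Minor 3rd (3rd): C-flat
Perfect 5th (5th): E-flat
Minor 7th (7th): G-flat
Major 9th (9th): B-flat
Perfect 11th (11th): D-flat
Major 13th (13th): F

A-flat, C-flat, E-flat, G-flat, B-flat, D-flat, F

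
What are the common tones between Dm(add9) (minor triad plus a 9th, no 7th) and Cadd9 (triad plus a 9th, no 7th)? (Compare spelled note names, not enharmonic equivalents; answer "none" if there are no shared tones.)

Dm(add9): D F A E
Cadd9: C E G D
Common to both → D, E.

D, E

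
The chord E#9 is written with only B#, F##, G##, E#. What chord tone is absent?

D#

The full E#9 chord is E#, G##, B#, D#, F##.
Comparing with the voicing, the minor 7th (7th) — D# — is absent.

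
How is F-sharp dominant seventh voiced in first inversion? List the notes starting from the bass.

A-sharp – C-sharp – E – F-sharp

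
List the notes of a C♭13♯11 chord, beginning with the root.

C♭13♯11 is a dominant thirteenth sharp eleven built on Cb.
root → Cb
3rd (major 3rd) → Eb
5th (perfect 5th) → Gb
7th (minor 7th) → Bbb
9th (major 9th) → Db
11th (augmented 11th) → F
13th (major 13th) → Ab

Cb, Eb, Gb, Bbb, Db, F, Ab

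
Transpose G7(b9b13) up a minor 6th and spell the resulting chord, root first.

Eb G Bb Db Fb Cb

G up a minor 6th → Eb. New chord: Eb dominant seventh flat nine flat thirteen.
root → Eb
3rd (major 3rd) → G
5th (perfect 5th) → Bb
7th (minor 7th) → Db
9th (minor 9th) → Fb
13th (minor 13th) → Cb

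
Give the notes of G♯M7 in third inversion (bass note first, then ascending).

F𝄪 – G♯ – B♯ – D♯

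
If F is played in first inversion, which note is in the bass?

A

F in root position is F–A–C.
First inversion places the third in the bass, which is A.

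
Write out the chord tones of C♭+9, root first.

Root Cb, quality dominant ninth sharp five:
root → Cb
3rd (major 3rd) → Eb
5th (augmented 5th) → G
7th (minor 7th) → Bbb
9th (major 9th) → Db

Cb, Eb, G, Bbb, Db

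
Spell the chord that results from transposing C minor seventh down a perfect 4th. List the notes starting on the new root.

Transposed root: C → G (perfect 4th down). So we spell G minor seventh:
- root: G
- minor 3rd: B-flat
- perfect 5th: D
- minor 7th: F

G – B-flat – D – F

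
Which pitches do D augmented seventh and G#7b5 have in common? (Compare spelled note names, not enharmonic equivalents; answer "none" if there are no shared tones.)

D augmented seventh: D F# A# C
G#7b5: G# B# D F#
Common to both → D, F#.

D F#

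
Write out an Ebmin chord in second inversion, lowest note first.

Bb – Eb – Gb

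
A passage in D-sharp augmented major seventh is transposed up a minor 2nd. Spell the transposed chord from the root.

D♯ up a minor 2nd → E. New chord: E augmented major seventh.
- root: E
- major 3rd: G♯
- augmented 5th: B♯
- major 7th: D♯

E, G♯, B♯, D♯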